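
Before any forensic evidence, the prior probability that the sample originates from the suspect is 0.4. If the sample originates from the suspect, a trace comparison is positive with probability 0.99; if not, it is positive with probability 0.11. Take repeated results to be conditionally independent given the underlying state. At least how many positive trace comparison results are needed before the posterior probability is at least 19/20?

Prior odds = 0.4/0.6 = 2/3.
Likelihood ratio of a positive = 0.99/0.11 = 9.
Target posterior odds = 0.95/0.05 = 19.
Require 9ⁿ ≥ 19 ÷ (2/3) = 28.5.
9¹ = 9 falls short of 28.5 but 9² = 81 reaches it, so n = 2.

2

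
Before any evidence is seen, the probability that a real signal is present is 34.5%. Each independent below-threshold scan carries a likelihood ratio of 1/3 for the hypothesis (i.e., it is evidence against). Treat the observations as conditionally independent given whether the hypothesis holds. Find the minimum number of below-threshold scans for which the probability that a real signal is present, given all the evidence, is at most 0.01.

4

Prior odds: 0.345 ÷ 0.655 = 69/131.
Likelihood ratio per below-threshold scan = 1/3.
Target posterior odds = 0.01/0.99 = 1/99.
Need (69/131) × (1/3)ⁿ ≤ 1/99, i.e. (1/3)ⁿ ≤ 131/6831.
(1/3)³ = 1/27 is still above 131/6831 but (1/3)⁴ = 1/81 is at or below it, so n = 4.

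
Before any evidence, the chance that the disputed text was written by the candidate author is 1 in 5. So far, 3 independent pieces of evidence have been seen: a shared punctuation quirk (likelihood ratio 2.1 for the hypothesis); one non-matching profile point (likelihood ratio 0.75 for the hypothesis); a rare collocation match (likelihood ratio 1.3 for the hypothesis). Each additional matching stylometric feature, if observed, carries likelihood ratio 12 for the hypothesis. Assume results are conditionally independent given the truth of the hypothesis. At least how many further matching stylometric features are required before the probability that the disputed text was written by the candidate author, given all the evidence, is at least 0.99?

3

Prior odds = 0.2/0.8 = 0.25.
Combined Bayes factor of the evidence already in hand = 2.1 × 0.75 × 1.3 = 2.0475.
Odds after that evidence = 0.25 × 2.0475 = 0.511875.
Target odds = 0.99/0.01 = 99.
Need 12ⁿ ≥ 99 ÷ 0.511875 = 17600/91.
12² = 144 falls short of 17600/91 but 12³ = 1728 reaches it, so n = 3.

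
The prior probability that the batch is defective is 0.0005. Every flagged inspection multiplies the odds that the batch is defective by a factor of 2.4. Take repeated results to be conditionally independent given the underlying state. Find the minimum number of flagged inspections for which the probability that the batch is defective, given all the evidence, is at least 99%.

Prior odds: 0.0005 ÷ 0.9995 = 1/1999.
Likelihood ratio per flagged inspection = 2.4.
Target posterior odds = 0.99/0.01 = 99.
Require 2.4ⁿ ≥ 99 ÷ (1/1999) = 197901.
2.4¹³ ≈87648.8 falls short of 197901 but 2.4¹⁴ ≈210357 reaches it, so n = 14.

14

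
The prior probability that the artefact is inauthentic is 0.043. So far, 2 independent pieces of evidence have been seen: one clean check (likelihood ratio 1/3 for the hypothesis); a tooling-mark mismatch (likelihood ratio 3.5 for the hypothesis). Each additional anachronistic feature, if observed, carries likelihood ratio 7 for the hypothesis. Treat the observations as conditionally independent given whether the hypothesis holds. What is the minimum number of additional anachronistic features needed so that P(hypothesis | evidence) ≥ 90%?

Prior odds = 0.043/0.957 = 43/957.
Combined Bayes factor of the evidence already in hand = (1/3) × 3.5 = 7/6.
Odds after that evidence = (43/957) × 7/6 = 301/5742.
Target odds = 0.9/0.1 = 9.
Need 7ⁿ ≥ 9 ÷ (301/5742) = 51678/301.
7² = 49 falls short of 51678/301 but 7³ = 343 reaches it, so n = 3.

3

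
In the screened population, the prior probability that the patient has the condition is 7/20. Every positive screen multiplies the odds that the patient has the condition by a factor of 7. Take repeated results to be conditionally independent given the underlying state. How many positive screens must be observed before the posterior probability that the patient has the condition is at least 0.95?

2

Prior odds = 0.35/0.65 = 7/13.
Likelihood ratio per positive screen = 7.
Target odds: 0.95 ÷ 0.05 = 19.
Need (7/13) × 7ⁿ ≥ 19, i.e. 7ⁿ ≥ 247/7.
7¹ = 7 falls short of 247/7 but 7² = 49 reaches it, so n = 2.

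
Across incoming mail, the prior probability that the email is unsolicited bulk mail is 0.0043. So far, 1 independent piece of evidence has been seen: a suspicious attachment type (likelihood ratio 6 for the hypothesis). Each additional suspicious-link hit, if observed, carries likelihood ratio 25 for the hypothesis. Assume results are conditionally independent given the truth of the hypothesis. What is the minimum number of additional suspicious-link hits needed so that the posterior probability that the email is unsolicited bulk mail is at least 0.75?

2

Prior odds = 0.0043/0.9957 = 43/9957.
Bayes factor of the evidence already in hand = 6.
Odds after that evidence = (43/9957) × 6 = 86/3319.
Target odds = 0.75/0.25 = 3.
Need 25ⁿ ≥ 3 ÷ (86/3319) = 9957/86.
25¹ = 25 falls short of 9957/86 but 25² = 625 reaches it, so n = 2.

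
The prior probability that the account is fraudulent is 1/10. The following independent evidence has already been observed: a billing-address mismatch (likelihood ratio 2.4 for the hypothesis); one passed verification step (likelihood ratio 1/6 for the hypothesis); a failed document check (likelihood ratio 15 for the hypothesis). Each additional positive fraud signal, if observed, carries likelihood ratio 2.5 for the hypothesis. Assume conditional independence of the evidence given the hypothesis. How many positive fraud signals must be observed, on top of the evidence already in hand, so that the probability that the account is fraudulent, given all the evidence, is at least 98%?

Prior odds = 0.1/0.9 = 1/9.
Combined Bayes factor of the evidence already in hand = 2.4 × (1/6) × 15 = 6.
Odds after that evidence = (1/9) × 6 = 2/3.
Target odds = 0.98/0.02 = 49.
Need 2.5ⁿ ≥ 49 ÷ (2/3) = 73.5.
2.5⁴ = 39.0625 falls short of 73.5 but 2.5⁵ = 97.65625 reaches it, so n = 5.

5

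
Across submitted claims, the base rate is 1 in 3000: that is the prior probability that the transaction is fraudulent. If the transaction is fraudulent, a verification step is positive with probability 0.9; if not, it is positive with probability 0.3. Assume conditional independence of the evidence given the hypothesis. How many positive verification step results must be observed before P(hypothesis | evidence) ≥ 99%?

Prior odds = (1/3000)/(2999/3000) = 1/2999.
Likelihood ratio of a positive = 0.9/0.3 = 3.
Target posterior odds = 0.99/0.01 = 99.
Need (1/2999) × 3ⁿ ≥ 99, i.e. 3ⁿ ≥ 296901.
3¹¹ = 177147 falls short of 296901 but 3¹² = 531441 reaches it, so n = 12.

12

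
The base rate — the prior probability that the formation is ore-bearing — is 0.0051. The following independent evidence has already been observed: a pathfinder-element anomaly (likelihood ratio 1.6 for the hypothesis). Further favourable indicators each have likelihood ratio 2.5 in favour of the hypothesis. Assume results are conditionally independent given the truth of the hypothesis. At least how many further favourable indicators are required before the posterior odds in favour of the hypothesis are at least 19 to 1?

Prior odds = 0.0051/0.9949 = 51/9949.
Bayes factor of the evidence already in hand = 1.6.
Odds after that evidence = (51/9949) × 1.6 = 408/49745.
Target odds = 19.
Need 2.5ⁿ ≥ 19 ÷ (408/49745) = 945155/408.
2.5⁸ = 390625/256 falls short of 945155/408 but 2.5⁹ = 1953125/512 reaches it, so n = 9.

9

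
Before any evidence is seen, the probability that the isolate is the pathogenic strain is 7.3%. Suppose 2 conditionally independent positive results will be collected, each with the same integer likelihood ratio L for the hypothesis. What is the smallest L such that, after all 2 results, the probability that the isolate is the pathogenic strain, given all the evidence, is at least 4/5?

Prior odds = 0.073/0.927 = 73/927.
Target odds = 0.8/0.2 = 4.
Need L² ≥ 4 ÷ (73/927) = 3708/73.
7² = 49 < 3708/73 ≤ 64 = 8², so L = 8.

8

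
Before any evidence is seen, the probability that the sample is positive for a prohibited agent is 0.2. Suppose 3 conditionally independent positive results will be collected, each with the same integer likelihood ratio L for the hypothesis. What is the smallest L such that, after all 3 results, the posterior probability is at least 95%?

5

Prior odds = 0.2/0.8 = 0.25.
Target odds = 0.95/0.05 = 19.
Need L³ ≥ 19 ÷ 0.25 = 76.
4³ = 64 < 76 ≤ 125 = 5³, so L = 5.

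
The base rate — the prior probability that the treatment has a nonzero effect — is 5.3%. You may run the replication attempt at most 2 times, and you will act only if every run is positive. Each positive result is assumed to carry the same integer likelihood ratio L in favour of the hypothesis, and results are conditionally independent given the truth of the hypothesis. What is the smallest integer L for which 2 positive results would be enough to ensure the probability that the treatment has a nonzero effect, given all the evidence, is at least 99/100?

Prior odds = 0.053/0.947 = 53/947.
Target odds = 0.99/0.01 = 99.
Need L² ≥ 99 ÷ (53/947) = 93753/53.
42² = 1764 < 93753/53 ≤ 1849 = 43², so L = 43.

43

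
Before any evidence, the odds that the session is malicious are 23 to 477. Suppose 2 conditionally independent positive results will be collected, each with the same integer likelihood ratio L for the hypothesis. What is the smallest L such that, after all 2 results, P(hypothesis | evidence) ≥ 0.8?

Prior odds = 23/477.
Target odds = 0.8/0.2 = 4.
Need L² ≥ 4 ÷ (23/477) = 1908/23.
9² = 81 < 1908/23 ≤ 100 = 10², so L = 10.

10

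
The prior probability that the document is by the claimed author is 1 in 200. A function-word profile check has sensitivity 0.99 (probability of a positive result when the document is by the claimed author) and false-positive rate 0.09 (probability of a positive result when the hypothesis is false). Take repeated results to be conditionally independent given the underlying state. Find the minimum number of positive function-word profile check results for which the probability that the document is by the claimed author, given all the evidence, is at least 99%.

5

Prior odds = 0.005/0.995 = 1/199.
Likelihood ratio of a positive result = 0.99/0.09 = 11.
Target odds: 0.99 ÷ 0.01 = 99.
Require 11ⁿ ≥ 99 ÷ (1/199) = 19701.
11⁴ = 14641 falls short of 19701 but 11⁵ = 161051 reaches it, so n = 5.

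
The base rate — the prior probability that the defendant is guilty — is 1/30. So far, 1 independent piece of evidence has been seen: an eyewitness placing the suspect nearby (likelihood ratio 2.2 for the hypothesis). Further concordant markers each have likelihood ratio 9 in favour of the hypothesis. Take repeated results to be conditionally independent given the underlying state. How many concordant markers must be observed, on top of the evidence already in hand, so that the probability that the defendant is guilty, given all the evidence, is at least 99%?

Prior odds = (1/30)/(29/30) = 1/29.
Bayes factor of the evidence already in hand = 2.2.
Odds after that evidence = (1/29) × 2.2 = 11/145.
Target odds = 0.99/0.01 = 99.
Need 9ⁿ ≥ 99 ÷ (11/145) = 1305.
9³ = 729 falls short of 1305 but 9⁴ = 6561 reaches it, so n = 4.

4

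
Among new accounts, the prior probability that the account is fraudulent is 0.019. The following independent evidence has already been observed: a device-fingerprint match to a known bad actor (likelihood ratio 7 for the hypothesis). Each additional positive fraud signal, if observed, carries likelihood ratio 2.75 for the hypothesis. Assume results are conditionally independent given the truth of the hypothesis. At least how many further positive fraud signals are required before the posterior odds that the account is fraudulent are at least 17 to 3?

Prior odds = 0.019/0.981 = 19/981.
Bayes factor of the evidence already in hand = 7.
Odds after that evidence = (19/981) × 7 = 133/981.
Target odds = 17/3.
Need 2.75ⁿ ≥ 17/3 ÷ (133/981) = 5559/133.
2.75³ = 20.796875 falls short of 5559/133 but 2.75⁴ = 57.19140625 reaches it, so n = 4.

4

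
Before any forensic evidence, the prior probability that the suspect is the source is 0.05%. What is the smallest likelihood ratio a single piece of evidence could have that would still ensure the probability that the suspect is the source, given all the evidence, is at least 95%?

37981

Prior odds = 0.0005/0.9995 = 1/1999.
Target odds = 0.95/0.05 = 19.
Required Bayes factor = 19 ÷ (1/1999) = 37981.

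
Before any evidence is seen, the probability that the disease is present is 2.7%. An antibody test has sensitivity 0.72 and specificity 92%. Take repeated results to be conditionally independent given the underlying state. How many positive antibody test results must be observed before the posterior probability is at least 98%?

4

Prior odds: 0.027 ÷ 0.973 = 27/973.
False-positive rate = 1 − 0.92 = 0.08; likelihood ratio of a positive = 0.72/0.08 = 9.
Target posterior odds = 0.98/0.02 = 49.
Require 9ⁿ ≥ 49 ÷ (27/973) = 47677/27.
9³ = 729 falls short of 47677/27 but 9⁴ = 6561 reaches it, so n = 4.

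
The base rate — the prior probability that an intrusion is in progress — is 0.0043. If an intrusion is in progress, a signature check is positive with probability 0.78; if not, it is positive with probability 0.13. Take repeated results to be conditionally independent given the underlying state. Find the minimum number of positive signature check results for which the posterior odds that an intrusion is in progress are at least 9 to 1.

5

Prior odds: 0.0043 ÷ 0.9957 = 43/9957.
Likelihood ratio of a positive = 0.78/0.13 = 6.
Target odds = 9.
Require 6ⁿ ≥ 9 ÷ (43/9957) = 89613/43.
6⁴ = 1296 falls short of 89613/43 but 6⁵ = 7776 reaches it, so n = 5.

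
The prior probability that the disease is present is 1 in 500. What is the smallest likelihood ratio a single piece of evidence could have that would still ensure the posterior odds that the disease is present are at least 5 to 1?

Prior odds = 0.002/0.998 = 1/499.
Target odds = 5.
Required Bayes factor = 5 ÷ (1/499) = 2495.

2495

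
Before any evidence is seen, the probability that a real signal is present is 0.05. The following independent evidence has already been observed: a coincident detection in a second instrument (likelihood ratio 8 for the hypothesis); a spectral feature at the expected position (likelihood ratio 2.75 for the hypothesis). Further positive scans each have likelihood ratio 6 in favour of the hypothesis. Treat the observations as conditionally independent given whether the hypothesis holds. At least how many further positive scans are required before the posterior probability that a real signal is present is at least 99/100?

Prior odds = 0.05/0.95 = 1/19.
Combined Bayes factor of the evidence already in hand = 8 × 2.75 = 22.
Odds after that evidence = (1/19) × 22 = 22/19.
Target odds = 0.99/0.01 = 99.
Need 6ⁿ ≥ 99 ÷ (22/19) = 85.5.
6² = 36 falls short of 85.5 but 6³ = 216 reaches it, so n = 3.

3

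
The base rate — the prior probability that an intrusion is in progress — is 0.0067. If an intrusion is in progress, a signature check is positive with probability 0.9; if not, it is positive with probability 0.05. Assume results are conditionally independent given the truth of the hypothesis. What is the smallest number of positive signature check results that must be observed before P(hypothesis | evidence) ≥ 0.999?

5

Prior odds = 0.0067/0.9933 = 67/9933.
Likelihood ratio of a positive = 0.9/0.05 = 18.
Target odds: 0.999 ÷ 0.001 = 999.
Need (67/9933) × 18ⁿ ≥ 999, i.e. 18ⁿ ≥ 9923067/67.
18⁴ = 104976 falls short of 9923067/67 but 18⁵ = 1889568 reaches it, so n = 5.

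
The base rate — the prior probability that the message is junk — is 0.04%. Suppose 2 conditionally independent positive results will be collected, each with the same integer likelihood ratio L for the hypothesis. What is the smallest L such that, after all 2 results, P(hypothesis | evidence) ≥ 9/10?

150

Prior odds = 0.0004/0.9996 = 1/2499.
Target odds = 0.9/0.1 = 9.
Need L² ≥ 9 ÷ (1/2499) = 22491.
149² = 22201 < 22491 ≤ 22500 = 150², so L = 150.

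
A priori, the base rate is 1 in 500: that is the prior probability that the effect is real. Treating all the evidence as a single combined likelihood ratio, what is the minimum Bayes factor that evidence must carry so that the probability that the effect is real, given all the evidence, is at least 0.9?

4491

Prior odds = 0.002/0.998 = 1/499.
Target odds = 0.9/0.1 = 9.
Required Bayes factor = 9 ÷ (1/499) = 4491.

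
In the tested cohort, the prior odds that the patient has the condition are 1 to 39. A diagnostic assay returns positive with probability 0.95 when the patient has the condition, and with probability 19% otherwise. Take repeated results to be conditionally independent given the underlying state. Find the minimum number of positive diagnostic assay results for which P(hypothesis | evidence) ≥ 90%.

Prior odds = 1/39.
Likelihood ratio of a positive result = 0.95/0.19 = 5.
Target posterior odds = 0.9/0.1 = 9.
Need (1/39) × 5ⁿ ≥ 9, i.e. 5ⁿ ≥ 351.
5³ = 125 falls short of 351 but 5⁴ = 625 reaches it, so n = 4.

4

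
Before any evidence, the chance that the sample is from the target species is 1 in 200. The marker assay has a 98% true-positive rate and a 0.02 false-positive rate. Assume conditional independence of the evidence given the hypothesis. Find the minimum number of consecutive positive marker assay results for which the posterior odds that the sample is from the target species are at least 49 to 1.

Prior odds: 0.005 ÷ 0.995 = 1/199.
Likelihood ratio of a positive result = 0.98/0.02 = 49.
Target odds = 49.
Require 49ⁿ ≥ 49 ÷ (1/199) = 9751.
49² = 2401 falls short of 9751 but 49³ = 117649 reaches it, so n = 3.

3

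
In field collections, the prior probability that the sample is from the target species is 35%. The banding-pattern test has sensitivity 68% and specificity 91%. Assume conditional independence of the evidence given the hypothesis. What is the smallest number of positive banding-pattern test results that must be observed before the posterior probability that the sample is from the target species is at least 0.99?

Prior odds = 0.35/0.65 = 7/13.
False-positive rate = 1 − 0.91 = 0.09; likelihood ratio of a positive = 0.68/0.09 = 68/9.
Target posterior odds = 0.99/0.01 = 99.
Need (7/13) × (68/9)ⁿ ≥ 99, i.e. (68/9)ⁿ ≥ 1287/7.
(68/9)² = 4624/81 falls short of 1287/7 but (68/9)³ = 314432/729 reaches it, so n = 3.

3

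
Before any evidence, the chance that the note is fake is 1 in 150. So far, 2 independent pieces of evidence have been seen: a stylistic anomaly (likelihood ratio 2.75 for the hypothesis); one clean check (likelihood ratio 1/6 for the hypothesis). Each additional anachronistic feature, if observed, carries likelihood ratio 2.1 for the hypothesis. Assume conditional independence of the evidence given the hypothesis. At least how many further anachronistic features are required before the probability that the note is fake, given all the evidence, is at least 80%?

Prior odds = (1/150)/(149/150) = 1/149.
Combined Bayes factor of the evidence already in hand = 2.75 × (1/6) = 11/24.
Odds after that evidence = (1/149) × 11/24 = 11/3576.
Target odds = 0.8/0.2 = 4.
Need 2.1ⁿ ≥ 4 ÷ (11/3576) = 14304/11.
2.1⁹ ≈794.28 falls short of 14304/11 but 2.1¹⁰ ≈1667.99 reaches it, so n = 10.

10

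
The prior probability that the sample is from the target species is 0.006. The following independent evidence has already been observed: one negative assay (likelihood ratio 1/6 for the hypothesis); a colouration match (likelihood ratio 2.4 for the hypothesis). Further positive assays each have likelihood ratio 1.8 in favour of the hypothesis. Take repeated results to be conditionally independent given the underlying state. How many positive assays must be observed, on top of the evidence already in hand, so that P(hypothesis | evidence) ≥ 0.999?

Prior odds = 0.006/0.994 = 3/497.
Combined Bayes factor of the evidence already in hand = (1/6) × 2.4 = 0.4.
Odds after that evidence = (3/497) × 0.4 = 6/2485.
Target odds = 0.999/0.001 = 999.
Need 1.8ⁿ ≥ 999 ÷ (6/2485) = 413752.5.
1.8²² ≈413043 falls short of 413752.5 but 1.8²³ ≈743477 reaches it, so n = 23.

23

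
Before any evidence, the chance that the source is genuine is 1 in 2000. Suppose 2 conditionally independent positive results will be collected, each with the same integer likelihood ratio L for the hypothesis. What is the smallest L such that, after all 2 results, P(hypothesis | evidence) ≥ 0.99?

Prior odds = 0.0005/0.9995 = 1/1999.
Target odds = 0.99/0.01 = 99.
Need L² ≥ 99 ÷ (1/1999) = 197901.
444² = 197136 < 197901 ≤ 198025 = 445², so L = 445.

445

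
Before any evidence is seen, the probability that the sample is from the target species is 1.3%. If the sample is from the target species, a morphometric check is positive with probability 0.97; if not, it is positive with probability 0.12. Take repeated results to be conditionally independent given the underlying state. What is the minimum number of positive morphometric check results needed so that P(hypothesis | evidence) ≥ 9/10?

4

Prior odds = 0.013/0.987 = 13/987.
Likelihood ratio of a positive = 0.97/0.12 = 97/12.
Target posterior odds = 0.9/0.1 = 9.
Need (13/987) × (97/12)ⁿ ≥ 9, i.e. (97/12)ⁿ ≥ 8883/13.
(97/12)³ = 912673/1728 falls short of 8883/13 but (97/12)⁴ = 88529281/20736 reaches it, so n = 4.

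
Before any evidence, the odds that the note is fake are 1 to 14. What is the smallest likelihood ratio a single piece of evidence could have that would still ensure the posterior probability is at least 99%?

Prior odds = 1/14.
Target odds = 0.99/0.01 = 99.
Required Bayes factor = 99 ÷ (1/14) = 1386.

1386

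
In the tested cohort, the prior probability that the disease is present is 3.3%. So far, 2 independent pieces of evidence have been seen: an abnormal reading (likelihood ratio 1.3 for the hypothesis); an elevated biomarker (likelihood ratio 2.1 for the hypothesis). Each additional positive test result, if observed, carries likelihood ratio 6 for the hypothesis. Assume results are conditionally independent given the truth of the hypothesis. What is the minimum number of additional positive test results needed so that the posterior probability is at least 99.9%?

Prior odds = 0.033/0.967 = 33/967.
Combined Bayes factor of the evidence already in hand = 1.3 × 2.1 = 2.73.
Odds after that evidence = (33/967) × 2.73 = 9009/96700.
Target odds = 0.999/0.001 = 999.
Need 6ⁿ ≥ 999 ÷ (9009/96700) = 10733700/1001.
6⁵ = 7776 falls short of 10733700/1001 but 6⁶ = 46656 reaches it, so n = 6.

6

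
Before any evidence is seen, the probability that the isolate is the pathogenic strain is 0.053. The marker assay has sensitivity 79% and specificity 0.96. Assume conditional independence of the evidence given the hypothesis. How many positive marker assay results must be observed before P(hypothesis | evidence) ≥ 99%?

Prior odds: 0.053 ÷ 0.947 = 53/947.
False-positive rate = 1 − 0.96 = 0.04; likelihood ratio of a positive = 0.79/0.04 = 19.75.
Target odds: 0.99 ÷ 0.01 = 99.
Need (53/947) × 19.75ⁿ ≥ 99, i.e. 19.75ⁿ ≥ 93753/53.
19.75² = 390.0625 falls short of 93753/53 but 19.75³ = 7703.734375 reaches it, so n = 3.

3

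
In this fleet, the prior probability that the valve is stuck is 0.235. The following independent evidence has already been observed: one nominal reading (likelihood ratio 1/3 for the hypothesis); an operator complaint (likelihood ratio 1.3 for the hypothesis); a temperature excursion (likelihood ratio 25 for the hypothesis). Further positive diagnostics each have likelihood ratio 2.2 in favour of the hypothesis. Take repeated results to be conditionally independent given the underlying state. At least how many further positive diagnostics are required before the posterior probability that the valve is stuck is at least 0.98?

Prior odds = 0.235/0.765 = 47/153.
Combined Bayes factor of the evidence already in hand = (1/3) × 1.3 × 25 = 65/6.
Odds after that evidence = (47/153) × 65/6 = 3055/918.
Target odds = 0.98/0.02 = 49.
Need 2.2ⁿ ≥ 49 ÷ (3055/918) = 44982/3055.
2.2³ = 10.648 falls short of 44982/3055 but 2.2⁴ = 23.4256 reaches it, so n = 4.

4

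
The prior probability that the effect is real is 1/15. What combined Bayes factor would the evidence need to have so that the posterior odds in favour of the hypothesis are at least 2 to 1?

28

Prior odds = (1/15)/(14/15) = 1/14.
Target odds = 2.
Required Bayes factor = 2 ÷ (1/14) = 28.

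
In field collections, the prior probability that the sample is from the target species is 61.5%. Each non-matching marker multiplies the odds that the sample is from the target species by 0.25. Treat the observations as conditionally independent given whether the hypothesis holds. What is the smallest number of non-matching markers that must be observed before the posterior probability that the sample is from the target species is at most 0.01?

4

Prior odds = 0.615/0.385 = 123/77.
Likelihood ratio per non-matching marker = 0.25.
Target posterior odds = 0.01/0.99 = 1/99.
Need (123/77) × 0.25ⁿ ≤ 1/99, i.e. 0.25ⁿ ≤ 7/1107.
0.25³ = 0.015625 is still above 7/1107 but 0.25⁴ = 0.00390625 is at or below it, so n = 4.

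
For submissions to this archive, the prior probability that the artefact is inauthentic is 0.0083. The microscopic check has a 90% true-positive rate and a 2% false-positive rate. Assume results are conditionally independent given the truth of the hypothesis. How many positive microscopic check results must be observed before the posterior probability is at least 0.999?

Prior odds: 0.0083 ÷ 0.9917 = 83/9917.
Likelihood ratio of a positive result = 0.9/0.02 = 45.
Target posterior odds = 0.999/0.001 = 999.
Require 45ⁿ ≥ 999 ÷ (83/9917) = 9907083/83.
45³ = 91125 falls short of 9907083/83 but 45⁴ = 4100625 reaches it, so n = 4.

4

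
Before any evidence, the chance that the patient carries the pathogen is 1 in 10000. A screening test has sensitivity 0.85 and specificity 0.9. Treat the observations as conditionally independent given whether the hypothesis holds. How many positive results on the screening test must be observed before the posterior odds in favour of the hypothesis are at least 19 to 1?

6

Prior odds = 0.0001/0.9999 = 1/9999.
False-positive rate = 1 − 0.9 = 0.1; likelihood ratio of a positive = 0.85/0.1 = 8.5.
Target odds = 19.
Need (1/9999) × 8.5ⁿ ≥ 19, i.e. 8.5ⁿ ≥ 189981.
8.5⁵ = 44370.53125 falls short of 189981 but 8.5⁶ = 24137569/64 reaches it, so n = 6.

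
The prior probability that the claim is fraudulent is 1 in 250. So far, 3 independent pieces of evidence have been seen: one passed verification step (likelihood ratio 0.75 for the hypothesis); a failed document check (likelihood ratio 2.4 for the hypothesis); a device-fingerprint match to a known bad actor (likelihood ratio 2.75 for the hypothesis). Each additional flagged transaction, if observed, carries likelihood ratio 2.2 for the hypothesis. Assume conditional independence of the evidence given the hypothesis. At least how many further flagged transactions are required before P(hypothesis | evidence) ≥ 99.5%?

12

Prior odds = 0.004/0.996 = 1/249.
Combined Bayes factor of the evidence already in hand = 0.75 × 2.4 × 2.75 = 4.95.
Odds after that evidence = (1/249) × 4.95 = 33/1660.
Target odds = 0.995/0.005 = 199.
Need 2.2ⁿ ≥ 199 ÷ (33/1660) = 330340/33.
2.2¹¹ ≈5843.18 falls short of 330340/33 but 2.2¹² ≈12855 reaches it, so n = 12.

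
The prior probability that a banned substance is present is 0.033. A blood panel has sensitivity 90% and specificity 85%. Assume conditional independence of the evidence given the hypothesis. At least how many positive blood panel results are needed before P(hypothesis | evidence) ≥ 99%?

5

Prior odds = 0.033/0.967 = 33/967.
False-positive rate = 1 − 0.85 = 0.15; likelihood ratio of a positive = 0.9/0.15 = 6.
Target posterior odds = 0.99/0.01 = 99.
Need (33/967) × 6ⁿ ≥ 99, i.e. 6ⁿ ≥ 2901.
6⁴ = 1296 falls short of 2901 but 6⁵ = 7776 reaches it, so n = 5.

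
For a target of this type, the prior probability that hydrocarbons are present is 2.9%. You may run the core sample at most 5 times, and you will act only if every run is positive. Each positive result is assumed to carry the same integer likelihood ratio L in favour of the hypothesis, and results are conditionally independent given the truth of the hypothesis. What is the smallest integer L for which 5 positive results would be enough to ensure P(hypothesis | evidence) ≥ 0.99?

Prior odds = 0.029/0.971 = 29/971.
Target odds = 0.99/0.01 = 99.
Need L⁵ ≥ 99 ÷ (29/971) = 96129/29.
5⁵ = 3125 < 96129/29 ≤ 7776 = 6⁵, so L = 6.

6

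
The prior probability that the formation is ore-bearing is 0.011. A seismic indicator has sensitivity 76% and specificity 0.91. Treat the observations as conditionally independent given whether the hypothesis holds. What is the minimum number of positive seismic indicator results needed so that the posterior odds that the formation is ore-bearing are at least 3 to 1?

Prior odds: 0.011 ÷ 0.989 = 11/989.
False-positive rate = 1 − 0.91 = 0.09; likelihood ratio of a positive = 0.76/0.09 = 76/9.
Target odds = 3.
Need (11/989) × (76/9)ⁿ ≥ 3, i.e. (76/9)ⁿ ≥ 2967/11.
(76/9)² = 5776/81 falls short of 2967/11 but (76/9)³ = 438976/729 reaches it, so n = 3.

3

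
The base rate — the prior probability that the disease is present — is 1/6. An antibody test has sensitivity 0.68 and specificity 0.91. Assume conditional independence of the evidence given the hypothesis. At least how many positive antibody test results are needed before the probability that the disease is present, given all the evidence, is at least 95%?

Prior odds: (1/6) ÷ (5/6) = 0.2.
False-positive rate = 1 − 0.91 = 0.09; likelihood ratio of a positive = 0.68/0.09 = 68/9.
Target odds: 0.95 ÷ 0.05 = 19.
Require (68/9)ⁿ ≥ 19 ÷ 0.2 = 95.
(68/9)² = 4624/81 falls short of 95 but (68/9)³ = 314432/729 reaches it, so n = 3.

3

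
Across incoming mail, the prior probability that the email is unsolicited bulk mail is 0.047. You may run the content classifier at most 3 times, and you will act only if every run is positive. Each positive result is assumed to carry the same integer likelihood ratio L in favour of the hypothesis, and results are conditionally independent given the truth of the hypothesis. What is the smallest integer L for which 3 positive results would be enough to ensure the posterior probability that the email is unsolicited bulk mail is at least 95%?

8

Prior odds = 0.047/0.953 = 47/953.
Target odds = 0.95/0.05 = 19.
Need L³ ≥ 19 ÷ (47/953) = 18107/47.
7³ = 343 < 18107/47 ≤ 512 = 8³, so L = 8.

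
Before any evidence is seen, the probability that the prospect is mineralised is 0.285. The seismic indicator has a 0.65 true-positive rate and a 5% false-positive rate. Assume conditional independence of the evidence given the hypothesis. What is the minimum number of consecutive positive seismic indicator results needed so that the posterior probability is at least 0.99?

Prior odds: 0.285 ÷ 0.715 = 57/143.
Likelihood ratio of a positive result = 0.65/0.05 = 13.
Target posterior odds = 0.99/0.01 = 99.
Require 13ⁿ ≥ 99 ÷ (57/143) = 4719/19.
13² = 169 falls short of 4719/19 but 13³ = 2197 reaches it, so n = 3.

3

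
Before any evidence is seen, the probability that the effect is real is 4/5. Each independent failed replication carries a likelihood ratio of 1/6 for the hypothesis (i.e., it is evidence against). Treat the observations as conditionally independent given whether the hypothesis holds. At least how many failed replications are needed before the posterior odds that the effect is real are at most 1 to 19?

Prior odds: 0.8 ÷ 0.2 = 4.
Likelihood ratio per failed replication = 1/6.
Target odds = 1/19.
Need 4 × (1/6)ⁿ ≤ 1/19, i.e. (1/6)ⁿ ≤ 1/76.
(1/6)² = 1/36 is still above 1/76 but (1/6)³ = 1/216 is at or below it, so n = 3.

3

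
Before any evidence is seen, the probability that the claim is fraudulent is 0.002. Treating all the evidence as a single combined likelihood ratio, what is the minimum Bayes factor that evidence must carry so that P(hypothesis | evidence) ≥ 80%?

1996

Prior odds = 0.002/0.998 = 1/499.
Target odds = 0.8/0.2 = 4.
Required Bayes factor = 4 ÷ (1/499) = 1996.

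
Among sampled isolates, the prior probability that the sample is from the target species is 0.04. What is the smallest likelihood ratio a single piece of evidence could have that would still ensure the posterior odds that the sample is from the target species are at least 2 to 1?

48

Prior odds = 0.04/0.96 = 1/24.
Target odds = 2.
Required Bayes factor = 2 ÷ (1/24) = 48.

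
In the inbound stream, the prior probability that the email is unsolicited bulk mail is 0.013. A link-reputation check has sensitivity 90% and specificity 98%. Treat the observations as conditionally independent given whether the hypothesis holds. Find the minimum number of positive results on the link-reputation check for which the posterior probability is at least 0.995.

3

Prior odds = 0.013/0.987 = 13/987.
False-positive rate = 1 − 0.98 = 0.02; likelihood ratio of a positive = 0.9/0.02 = 45.
Target odds: 0.995 ÷ 0.005 = 199.
Require 45ⁿ ≥ 199 ÷ (13/987) = 196413/13.
45² = 2025 falls short of 196413/13 but 45³ = 91125 reaches it, so n = 3.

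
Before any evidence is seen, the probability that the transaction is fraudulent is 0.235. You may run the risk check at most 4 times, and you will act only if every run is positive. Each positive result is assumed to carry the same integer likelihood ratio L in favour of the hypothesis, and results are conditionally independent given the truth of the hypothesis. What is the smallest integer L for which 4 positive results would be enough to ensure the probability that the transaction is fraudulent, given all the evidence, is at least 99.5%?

Prior odds = 0.235/0.765 = 47/153.
Target odds = 0.995/0.005 = 199.
Need L⁴ ≥ 199 ÷ (47/153) = 30447/47.
5⁴ = 625 < 30447/47 ≤ 1296 = 6⁴, so L = 6.

6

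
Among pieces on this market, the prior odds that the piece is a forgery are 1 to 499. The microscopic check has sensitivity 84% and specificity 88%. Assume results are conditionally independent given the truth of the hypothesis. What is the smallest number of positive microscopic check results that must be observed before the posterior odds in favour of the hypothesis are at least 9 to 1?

Prior odds = 1/499.
False-positive rate = 1 − 0.88 = 0.12; likelihood ratio of a positive = 0.84/0.12 = 7.
Target odds = 9.
Need (1/499) × 7ⁿ ≥ 9, i.e. 7ⁿ ≥ 4491.
7⁴ = 2401 falls short of 4491 but 7⁵ = 16807 reaches it, so n = 5.

5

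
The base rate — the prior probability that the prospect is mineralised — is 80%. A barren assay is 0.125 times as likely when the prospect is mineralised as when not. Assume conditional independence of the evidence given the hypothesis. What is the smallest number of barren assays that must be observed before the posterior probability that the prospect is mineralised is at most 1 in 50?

Prior odds: 0.8 ÷ 0.2 = 4.
Likelihood ratio per barren assay = 0.125.
Target odds: 0.02 ÷ 0.98 = 1/49.
Need 4 × 0.125ⁿ ≤ 1/49, i.e. 0.125ⁿ ≤ 1/196.
0.125² = 0.015625 is still above 1/196 but 0.125³ = 0.001953125 is at or below it, so n = 3.

3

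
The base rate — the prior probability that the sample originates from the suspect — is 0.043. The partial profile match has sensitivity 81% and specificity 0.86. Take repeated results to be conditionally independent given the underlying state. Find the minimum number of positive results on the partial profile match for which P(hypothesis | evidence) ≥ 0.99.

5

Prior odds: 0.043 ÷ 0.957 = 43/957.
False-positive rate = 1 − 0.86 = 0.14; likelihood ratio of a positive = 0.81/0.14 = 81/14.
Target odds: 0.99 ÷ 0.01 = 99.
Require (81/14)ⁿ ≥ 99 ÷ (43/957) = 94743/43.
(81/14)⁴ = 43046721/38416 falls short of 94743/43 but (81/14)⁵ ≈6483.13 reaches it, so n = 5.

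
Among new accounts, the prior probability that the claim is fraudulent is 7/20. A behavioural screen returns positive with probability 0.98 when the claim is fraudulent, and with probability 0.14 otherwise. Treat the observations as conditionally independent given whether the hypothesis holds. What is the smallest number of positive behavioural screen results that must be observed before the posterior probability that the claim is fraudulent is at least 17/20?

Prior odds: 0.35 ÷ 0.65 = 7/13.
Likelihood ratio of a positive result = 0.98/0.14 = 7.
Target posterior odds = 0.85/0.15 = 17/3.
Need (7/13) × 7ⁿ ≥ 17/3, i.e. 7ⁿ ≥ 221/21.
7¹ = 7 falls short of 221/21 but 7² = 49 reaches it, so n = 2.

2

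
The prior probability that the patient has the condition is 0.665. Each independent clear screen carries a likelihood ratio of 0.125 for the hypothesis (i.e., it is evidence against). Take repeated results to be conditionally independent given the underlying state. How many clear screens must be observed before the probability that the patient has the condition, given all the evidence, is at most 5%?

2

Prior odds: 0.665 ÷ 0.335 = 133/67.
Likelihood ratio per clear screen = 0.125.
Target odds: 0.05 ÷ 0.95 = 1/19.
Need (133/67) × 0.125ⁿ ≤ 1/19, i.e. 0.125ⁿ ≤ 67/2527.
0.125¹ = 0.125 is still above 67/2527 but 0.125² = 0.015625 is at or below it, so n = 2.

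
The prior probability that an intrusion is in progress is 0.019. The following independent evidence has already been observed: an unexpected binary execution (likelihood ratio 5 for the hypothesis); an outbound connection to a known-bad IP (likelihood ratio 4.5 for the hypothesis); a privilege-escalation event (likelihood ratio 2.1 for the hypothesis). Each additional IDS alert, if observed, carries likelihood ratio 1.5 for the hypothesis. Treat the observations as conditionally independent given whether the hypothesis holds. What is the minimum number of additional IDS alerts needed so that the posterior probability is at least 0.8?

Prior odds = 0.019/0.981 = 19/981.
Combined Bayes factor of the evidence already in hand = 5 × 4.5 × 2.1 = 47.25.
Odds after that evidence = (19/981) × 47.25 = 399/436.
Target odds = 0.8/0.2 = 4.
Need 1.5ⁿ ≥ 4 ÷ (399/436) = 1744/399.
1.5³ = 3.375 falls short of 1744/399 but 1.5⁴ = 5.0625 reaches it, so n = 4.

4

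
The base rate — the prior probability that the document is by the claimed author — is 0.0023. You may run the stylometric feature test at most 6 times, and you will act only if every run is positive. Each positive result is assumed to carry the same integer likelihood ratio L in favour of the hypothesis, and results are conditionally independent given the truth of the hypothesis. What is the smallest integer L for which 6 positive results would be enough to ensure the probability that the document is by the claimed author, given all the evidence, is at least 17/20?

Prior odds = 0.0023/0.9977 = 23/9977.
Target odds = 0.85/0.15 = 17/3.
Need L⁶ ≥ 17/3 ÷ (23/9977) = 169609/69.
3⁶ = 729 < 169609/69 ≤ 4096 = 4⁶, so L = 4.

4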